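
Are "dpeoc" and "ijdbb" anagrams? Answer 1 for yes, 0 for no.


Strings: "dpeoc", "ijdbb"
Sorted first:  cdeop
Sorted second: bbdij
Differ at position 0: 'c' vs 'b' => not anagrams

0


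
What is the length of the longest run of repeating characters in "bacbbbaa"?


Input: "bacbbbaa"
Scanning for longest run:
  Position 1 ('a'): new char, reset run to 1
  Position 2 ('c'): new char, reset run to 1
  Position 3 ('b'): new char, reset run to 1
  Position 4 ('b'): continues run of 'b', length=2
  Position 5 ('b'): continues run of 'b', length=3
  Position 6 ('a'): new char, reset run to 1
  Position 7 ('a'): continues run of 'a', length=2
Longest run: 'b' with length 3

3


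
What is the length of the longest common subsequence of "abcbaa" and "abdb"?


LCS of "abcbaa" and "abdb"
DP table:
           a    b    d    b
      0    0    0    0    0
  a   0    1    1    1    1
  b   0    1    2    2    2
  c   0    1    2    2    2
  b   0    1    2    2    3
  a   0    1    2    2    3
  a   0    1    2    2    3
LCS length = dp[6][4] = 3

3


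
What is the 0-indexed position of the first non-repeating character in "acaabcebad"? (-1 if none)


Input: acaabcebad
Character frequencies:
  'a': 4
  'b': 2
  'c': 2
  'd': 1
  'e': 1
Scanning left to right for freq == 1:
  Position 0 ('a'): freq=4, skip
  Position 1 ('c'): freq=2, skip
  Position 2 ('a'): freq=4, skip
  Position 3 ('a'): freq=4, skip
  Position 4 ('b'): freq=2, skip
  Position 5 ('c'): freq=2, skip
  Position 6 ('e'): unique! => answer = 6

6


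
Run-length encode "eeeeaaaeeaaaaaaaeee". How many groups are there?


Input: eeeeaaaeeaaaaaaaeee
Scanning for consecutive runs:
  Group 1: 'e' x 4 (positions 0-3)
  Group 2: 'a' x 3 (positions 4-6)
  Group 3: 'e' x 2 (positions 7-8)
  Group 4: 'a' x 7 (positions 9-15)
  Group 5: 'e' x 3 (positions 16-18)
Total groups: 5

5


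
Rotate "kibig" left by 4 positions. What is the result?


Input: "kibig", rotate left by 4
First 4 characters: "kibi"
Remaining characters: "g"
Concatenate remaining + first: "g" + "kibi" = "gkibi"

gkibi


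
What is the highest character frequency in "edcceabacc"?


Input: edcceabacc
Character counts:
  'a': 2
  'b': 1
  'c': 4
  'd': 1
  'e': 2
Maximum frequency: 4

4


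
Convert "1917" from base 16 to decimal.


Input: "1917" in base 16
Positional expansion:
  Digit '1' (value 1) x 16^3 = 4096
  Digit '9' (value 9) x 16^2 = 2304
  Digit '1' (value 1) x 16^1 = 16
  Digit '7' (value 7) x 16^0 = 7
Sum = 6423

6423


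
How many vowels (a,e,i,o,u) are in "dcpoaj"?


Input: dcpoaj
Checking each character:
  'd' at position 0: consonant
  'c' at position 1: consonant
  'p' at position 2: consonant
  'o' at position 3: vowel (running total: 1)
  'a' at position 4: vowel (running total: 2)
  'j' at position 5: consonant
Total vowels: 2

2


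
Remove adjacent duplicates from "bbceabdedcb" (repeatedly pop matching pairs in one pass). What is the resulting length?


Input: bbceabdedcb
Stack-based adjacent duplicate removal:
  Read 'b': push. Stack: b
  Read 'b': matches stack top 'b' => pop. Stack: (empty)
  Read 'c': push. Stack: c
  Read 'e': push. Stack: ce
  Read 'a': push. Stack: cea
  Read 'b': push. Stack: ceab
  Read 'd': push. Stack: ceabd
  Read 'e': push. Stack: ceabde
  Read 'd': push. Stack: ceabded
  Read 'c': push. Stack: ceabdedc
  Read 'b': push. Stack: ceabdedcb
Final stack: "ceabdedcb" (length 9)

9


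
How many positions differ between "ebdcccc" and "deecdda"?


Comparing "ebdcccc" and "deecdda" position by position:
  Position 0: 'e' vs 'd' => DIFFER
  Position 1: 'b' vs 'e' => DIFFER
  Position 2: 'd' vs 'e' => DIFFER
  Position 3: 'c' vs 'c' => same
  Position 4: 'c' vs 'd' => DIFFER
  Position 5: 'c' vs 'd' => DIFFER
  Position 6: 'c' vs 'a' => DIFFER
Positions that differ: 6

6


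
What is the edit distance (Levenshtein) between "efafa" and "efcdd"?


Computing edit distance: "efafa" -> "efcdd"
DP table:
           e    f    c    d    d
      0    1    2    3    4    5
  e   1    0    1    2    3    4
  f   2    1    0    1    2    3
  a   3    2    1    1    2    3
  f   4    3    2    2    2    3
  a   5    4    3    3    3    3
Edit distance = dp[5][5] = 3

3


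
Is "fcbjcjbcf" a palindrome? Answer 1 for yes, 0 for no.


Input: fcbjcjbcf
Reversed: fcbjcjbcf
  Compare pos 0 ('f') with pos 8 ('f'): match
  Compare pos 1 ('c') with pos 7 ('c'): match
  Compare pos 2 ('b') with pos 6 ('b'): match
  Compare pos 3 ('j') with pos 5 ('j'): match
Result: palindrome

1


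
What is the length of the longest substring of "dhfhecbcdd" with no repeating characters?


Input: "dhfhecbcdd"
Sliding window (track last position of each char):
  Position 0 ('d'): window [0,0] length 1 -- new best
  Position 1 ('h'): window [0,1] length 2 -- new best
  Position 2 ('f'): window [0,2] length 3 -- new best
  Position 3 ('h'): repeat (last at 1), move window start to 2
  Position 3 ('h'): window [2,3] length 2
  Position 4 ('e'): window [2,4] length 3
  Position 5 ('c'): window [2,5] length 4 -- new best
  Position 6 ('b'): window [2,6] length 5 -- new best
  Position 7 ('c'): repeat (last at 5), move window start to 6
  Position 7 ('c'): window [6,7] length 2
  Position 8 ('d'): window [6,8] length 3
  Position 9 ('d'): repeat (last at 8), move window start to 9
  Position 9 ('d'): window [9,9] length 1
Longest substring with no repeats: "fhecb" with length 5

5


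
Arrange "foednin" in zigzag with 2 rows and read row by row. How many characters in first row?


Zigzag "foednin" into 2 rows:
Placing characters:
  'f' => row 0
  'o' => row 1
  'e' => row 0
  'd' => row 1
  'n' => row 0
  'i' => row 1
  'n' => row 0
Rows:
  Row 0: "fenn"
  Row 1: "odi"
First row length: 4

4


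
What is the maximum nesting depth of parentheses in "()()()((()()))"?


Input: "()()()((()()))"
Tracking depth:
  Position 0 '(': depth becomes 1
  Position 1 ')': depth becomes 0
  Position 2 '(': depth becomes 1
  Position 3 ')': depth becomes 0
  Position 4 '(': depth becomes 1
  Position 5 ')': depth becomes 0
  Position 6 '(': depth becomes 1
  Position 7 '(': depth becomes 2
  Position 8 '(': depth becomes 3
  Position 9 ')': depth becomes 2
  Position 10 '(': depth becomes 3
  Position 11 ')': depth becomes 2
  Position 12 ')': depth becomes 1
  Position 13 ')': depth becomes 0
Maximum depth reached: 3

3


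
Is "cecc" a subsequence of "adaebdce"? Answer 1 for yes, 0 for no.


Check if "cecc" is a subsequence of "adaebdce"
Greedy scan:
  Position 0 ('a'): no match needed
  Position 1 ('d'): no match needed
  Position 2 ('a'): no match needed
  Position 3 ('e'): no match needed
  Position 4 ('b'): no match needed
  Position 5 ('d'): no match needed
  Position 6 ('c'): matches sub[0] = 'c'
  Position 7 ('e'): matches sub[1] = 'e'
Only matched 2/4 characters => not a subsequence

0


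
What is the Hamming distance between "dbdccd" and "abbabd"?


Comparing "dbdccd" and "abbabd" position by position:
  Position 0: 'd' vs 'a' => differ
  Position 1: 'b' vs 'b' => same
  Position 2: 'd' vs 'b' => differ
  Position 3: 'c' vs 'a' => differ
  Position 4: 'c' vs 'b' => differ
  Position 5: 'd' vs 'd' => same
Total differences (Hamming distance): 4

4


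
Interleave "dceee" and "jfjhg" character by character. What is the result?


Interleaving "dceee" and "jfjhg":
  Position 0: 'd' from first, 'j' from second => "dj"
  Position 1: 'c' from first, 'f' from second => "cf"
  Position 2: 'e' from first, 'j' from second => "ej"
  Position 3: 'e' from first, 'h' from second => "eh"
  Position 4: 'e' from first, 'g' from second => "eg"
Result: djcfejeheg

djcfejeheg


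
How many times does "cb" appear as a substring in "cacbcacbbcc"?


Searching for "cb" in "cacbcacbbcc"
Scanning each position:
  Position 0: "ca" => no
  Position 1: "ac" => no
  Position 2: "cb" => MATCH
  Position 3: "bc" => no
  Position 4: "ca" => no
  Position 5: "ac" => no
  Position 6: "cb" => MATCH
  Position 7: "bb" => no
  Position 8: "bc" => no
  Position 9: "cc" => no
Total occurrences: 2

2


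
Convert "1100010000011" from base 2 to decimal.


Input: "1100010000011" in base 2
Positional expansion:
  Digit '1' (value 1) x 2^12 = 4096
  Digit '1' (value 1) x 2^11 = 2048
  Digit '0' (value 0) x 2^10 = 0
  Digit '0' (value 0) x 2^9 = 0
  Digit '0' (value 0) x 2^8 = 0
  Digit '1' (value 1) x 2^7 = 128
  Digit '0' (value 0) x 2^6 = 0
  Digit '0' (value 0) x 2^5 = 0
  Digit '0' (value 0) x 2^4 = 0
  Digit '0' (value 0) x 2^3 = 0
  Digit '0' (value 0) x 2^2 = 0
  Digit '1' (value 1) x 2^1 = 2
  Digit '1' (value 1) x 2^0 = 1
Sum = 6275

6275


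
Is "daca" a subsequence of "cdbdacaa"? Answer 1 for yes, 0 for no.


Check if "daca" is a subsequence of "cdbdacaa"
Greedy scan:
  Position 0 ('c'): no match needed
  Position 1 ('d'): matches sub[0] = 'd'
  Position 2 ('b'): no match needed
  Position 3 ('d'): no match needed
  Position 4 ('a'): matches sub[1] = 'a'
  Position 5 ('c'): matches sub[2] = 'c'
  Position 6 ('a'): matches sub[3] = 'a'
  Position 7 ('a'): no match needed
All 4 characters matched => is a subsequence

1


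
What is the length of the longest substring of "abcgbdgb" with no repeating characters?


Input: "abcgbdgb"
Sliding window (track last position of each char):
  Position 0 ('a'): window [0,0] length 1 -- new best
  Position 1 ('b'): window [0,1] length 2 -- new best
  Position 2 ('c'): window [0,2] length 3 -- new best
  Position 3 ('g'): window [0,3] length 4 -- new best
  Position 4 ('b'): repeat (last at 1), move window start to 2
  Position 4 ('b'): window [2,4] length 3
  Position 5 ('d'): window [2,5] length 4
  Position 6 ('g'): repeat (last at 3), move window start to 4
  Position 6 ('g'): window [4,6] length 3
  Position 7 ('b'): repeat (last at 4), move window start to 5
  Position 7 ('b'): window [5,7] length 3
Longest substring with no repeats: "abcg" with length 4

4


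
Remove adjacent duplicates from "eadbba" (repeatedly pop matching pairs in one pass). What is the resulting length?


Input: eadbba
Stack-based adjacent duplicate removal:
  Read 'e': push. Stack: e
  Read 'a': push. Stack: ea
  Read 'd': push. Stack: ead
  Read 'b': push. Stack: eadb
  Read 'b': matches stack top 'b' => pop. Stack: ead
  Read 'a': push. Stack: eada
Final stack: "eada" (length 4)

4


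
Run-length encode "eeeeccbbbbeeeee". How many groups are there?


Input: eeeeccbbbbeeeee
Scanning for consecutive runs:
  Group 1: 'e' x 4 (positions 0-3)
  Group 2: 'c' x 2 (positions 4-5)
  Group 3: 'b' x 4 (positions 6-9)
  Group 4: 'e' x 5 (positions 10-14)
Total groups: 4

4


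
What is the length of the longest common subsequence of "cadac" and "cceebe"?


LCS of "cadac" and "cceebe"
DP table:
           c    c    e    e    b    e
      0    0    0    0    0    0    0
  c   0    1    1    1    1    1    1
  a   0    1    1    1    1    1    1
  d   0    1    1    1    1    1    1
  a   0    1    1    1    1    1    1
  c   0    1    2    2    2    2    2
LCS length = dp[5][6] = 2

2


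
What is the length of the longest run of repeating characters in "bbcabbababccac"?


Input: "bbcabbababccac"
Scanning for longest run:
  Position 1 ('b'): continues run of 'b', length=2
  Position 2 ('c'): new char, reset run to 1
  Position 3 ('a'): new char, reset run to 1
  Position 4 ('b'): new char, reset run to 1
  Position 5 ('b'): continues run of 'b', length=2
  Position 6 ('a'): new char, reset run to 1
  Position 7 ('b'): new char, reset run to 1
  Position 8 ('a'): new char, reset run to 1
  Position 9 ('b'): new char, reset run to 1
  Position 10 ('c'): new char, reset run to 1
  Position 11 ('c'): continues run of 'c', length=2
  Position 12 ('a'): new char, reset run to 1
  Position 13 ('c'): new char, reset run to 1
Longest run: 'b' with length 2

2


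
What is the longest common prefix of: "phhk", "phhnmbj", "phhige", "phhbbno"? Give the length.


Words: phhk, phhnmbj, phhige, phhbbno
  Position 0: all 'p' => match
  Position 1: all 'h' => match
  Position 2: all 'h' => match
  Position 3: ('k', 'n', 'i', 'b') => mismatch, stop
LCP = "phh" (length 3)

3


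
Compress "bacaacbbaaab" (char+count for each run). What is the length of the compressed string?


Input: bacaacbbaaab
Runs:
  'b' x 1 => "b1"
  'a' x 1 => "a1"
  'c' x 1 => "c1"
  'a' x 2 => "a2"
  'c' x 1 => "c1"
  'b' x 2 => "b2"
  'a' x 3 => "a3"
  'b' x 1 => "b1"
Compressed: "b1a1c1a2c1b2a3b1"
Compressed length: 16

16


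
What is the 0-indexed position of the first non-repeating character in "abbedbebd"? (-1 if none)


Input: abbedbebd
Character frequencies:
  'a': 1
  'b': 4
  'd': 2
  'e': 2
Scanning left to right for freq == 1:
  Position 0 ('a'): unique! => answer = 0

0


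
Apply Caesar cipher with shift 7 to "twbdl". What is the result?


Caesar cipher: shift "twbdl" by 7
  't' (pos 19) + 7 = pos 0 = 'a'
  'w' (pos 22) + 7 = pos 3 = 'd'
  'b' (pos 1) + 7 = pos 8 = 'i'
  'd' (pos 3) + 7 = pos 10 = 'k'
  'l' (pos 11) + 7 = pos 18 = 's'
Result: adiks

adiks


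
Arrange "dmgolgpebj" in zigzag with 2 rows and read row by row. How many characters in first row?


Zigzag "dmgolgpebj" into 2 rows:
Placing characters:
  'd' => row 0
  'm' => row 1
  'g' => row 0
  'o' => row 1
  'l' => row 0
  'g' => row 1
  'p' => row 0
  'e' => row 1
  'b' => row 0
  'j' => row 1
Rows:
  Row 0: "dglpb"
  Row 1: "mogej"
First row length: 5

5


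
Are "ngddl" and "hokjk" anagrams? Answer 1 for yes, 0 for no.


Strings: "ngddl", "hokjk"
Sorted first:  ddgln
Sorted second: hjkko
Differ at position 0: 'd' vs 'h' => not anagrams

0


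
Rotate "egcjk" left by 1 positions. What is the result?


Input: "egcjk", rotate left by 1
First 1 characters: "e"
Remaining characters: "gcjk"
Concatenate remaining + first: "gcjk" + "e" = "gcjke"

gcjke


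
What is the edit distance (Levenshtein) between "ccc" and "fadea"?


Computing edit distance: "ccc" -> "fadea"
DP table:
           f    a    d    e    a
      0    1    2    3    4    5
  c   1    1    2    3    4    5
  c   2    2    2    3    4    5
  c   3    3    3    3    4    5
Edit distance = dp[3][5] = 5

5


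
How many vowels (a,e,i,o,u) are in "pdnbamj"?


Input: pdnbamj
Checking each character:
  'p' at position 0: consonant
  'd' at position 1: consonant
  'n' at position 2: consonant
  'b' at position 3: consonant
  'a' at position 4: vowel (running total: 1)
  'm' at position 5: consonant
  'j' at position 6: consonant
Total vowels: 1

1


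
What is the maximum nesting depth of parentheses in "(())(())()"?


Input: "(())(())()"
Tracking depth:
  Position 0 '(': depth becomes 1
  Position 1 '(': depth becomes 2
  Position 2 ')': depth becomes 1
  Position 3 ')': depth becomes 0
  Position 4 '(': depth becomes 1
  Position 5 '(': depth becomes 2
  Position 6 ')': depth becomes 1
  Position 7 ')': depth becomes 0
  Position 8 '(': depth becomes 1
  Position 9 ')': depth becomes 0
Maximum depth reached: 2

2


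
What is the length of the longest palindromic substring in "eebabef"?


Input: "eebabef"
Checking substrings for palindromes:
  [1:6] "ebabe" (len 5) => palindrome
  [2:5] "bab" (len 3) => palindrome
  [0:2] "ee" (len 2) => palindrome
Longest palindromic substring: "ebabe" with length 5

5


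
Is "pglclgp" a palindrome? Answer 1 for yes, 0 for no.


Input: pglclgp
Reversed: pglclgp
  Compare pos 0 ('p') with pos 6 ('p'): match
  Compare pos 1 ('g') with pos 5 ('g'): match
  Compare pos 2 ('l') with pos 4 ('l'): match
Result: palindrome

1


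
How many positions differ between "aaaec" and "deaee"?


Comparing "aaaec" and "deaee" position by position:
  Position 0: 'a' vs 'd' => DIFFER
  Position 1: 'a' vs 'e' => DIFFER
  Position 2: 'a' vs 'a' => same
  Position 3: 'e' vs 'e' => same
  Position 4: 'c' vs 'e' => DIFFER
Positions that differ: 3

3


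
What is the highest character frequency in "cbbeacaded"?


Input: cbbeacaded
Character counts:
  'a': 2
  'b': 2
  'c': 2
  'd': 2
  'e': 2
Maximum frequency: 2

2


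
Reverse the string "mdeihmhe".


Input: mdeihmhe
Reading characters right to left:
  Position 7: 'e'
  Position 6: 'h'
  Position 5: 'm'
  Position 4: 'h'
  Position 3: 'i'
  Position 2: 'e'
  Position 1: 'd'
  Position 0: 'm'
Reversed: ehmhiedm

ehmhiedm


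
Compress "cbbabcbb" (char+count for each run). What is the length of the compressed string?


Input: cbbabcbb
Runs:
  'c' x 1 => "c1"
  'b' x 2 => "b2"
  'a' x 1 => "a1"
  'b' x 1 => "b1"
  'c' x 1 => "c1"
  'b' x 2 => "b2"
Compressed: "c1b2a1b1c1b2"
Compressed length: 12

12


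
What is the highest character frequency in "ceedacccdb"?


Input: ceedacccdb
Character counts:
  'a': 1
  'b': 1
  'c': 4
  'd': 2
  'e': 2
Maximum frequency: 4

4


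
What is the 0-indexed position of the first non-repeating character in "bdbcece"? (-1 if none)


Input: bdbcece
Character frequencies:
  'b': 2
  'c': 2
  'd': 1
  'e': 2
Scanning left to right for freq == 1:
  Position 0 ('b'): freq=2, skip
  Position 1 ('d'): unique! => answer = 1

1


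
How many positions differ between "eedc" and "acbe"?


Comparing "eedc" and "acbe" position by position:
  Position 0: 'e' vs 'a' => DIFFER
  Position 1: 'e' vs 'c' => DIFFER
  Position 2: 'd' vs 'b' => DIFFER
  Position 3: 'c' vs 'e' => DIFFER
Positions that differ: 4

4


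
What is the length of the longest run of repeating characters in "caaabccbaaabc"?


Input: "caaabccbaaabc"
Scanning for longest run:
  Position 1 ('a'): new char, reset run to 1
  Position 2 ('a'): continues run of 'a', length=2
  Position 3 ('a'): continues run of 'a', length=3
  Position 4 ('b'): new char, reset run to 1
  Position 5 ('c'): new char, reset run to 1
  Position 6 ('c'): continues run of 'c', length=2
  Position 7 ('b'): new char, reset run to 1
  Position 8 ('a'): new char, reset run to 1
  Position 9 ('a'): continues run of 'a', length=2
  Position 10 ('a'): continues run of 'a', length=3
  Position 11 ('b'): new char, reset run to 1
  Position 12 ('c'): new char, reset run to 1
Longest run: 'a' with length 3

3


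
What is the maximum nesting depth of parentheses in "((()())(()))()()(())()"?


Input: "((()())(()))()()(())()"
Tracking depth:
  Position 0 '(': depth becomes 1
  Position 1 '(': depth becomes 2
  Position 2 '(': depth becomes 3
  Position 3 ')': depth becomes 2
  Position 4 '(': depth becomes 3
  Position 5 ')': depth becomes 2
  Position 6 ')': depth becomes 1
  Position 7 '(': depth becomes 2
  Position 8 '(': depth becomes 3
  Position 9 ')': depth becomes 2
  Position 10 ')': depth becomes 1
  Position 11 ')': depth becomes 0
  Position 12 '(': depth becomes 1
  Position 13 ')': depth becomes 0
  Position 14 '(': depth becomes 1
  Position 15 ')': depth becomes 0
  Position 16 '(': depth becomes 1
  Position 17 '(': depth becomes 2
  Position 18 ')': depth becomes 1
  Position 19 ')': depth becomes 0
  Position 20 '(': depth becomes 1
  Position 21 ')': depth becomes 0
Maximum depth reached: 3

3


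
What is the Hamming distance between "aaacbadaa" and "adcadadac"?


Comparing "aaacbadaa" and "adcadadac" position by position:
  Position 0: 'a' vs 'a' => same
  Position 1: 'a' vs 'd' => differ
  Position 2: 'a' vs 'c' => differ
  Position 3: 'c' vs 'a' => differ
  Position 4: 'b' vs 'd' => differ
  Position 5: 'a' vs 'a' => same
  Position 6: 'd' vs 'd' => same
  Position 7: 'a' vs 'a' => same
  Position 8: 'a' vs 'c' => differ
Total differences (Hamming distance): 5

5


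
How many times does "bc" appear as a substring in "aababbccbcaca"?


Searching for "bc" in "aababbccbcaca"
Scanning each position:
  Position 0: "aa" => no
  Position 1: "ab" => no
  Position 2: "ba" => no
  Position 3: "ab" => no
  Position 4: "bb" => no
  Position 5: "bc" => MATCH
  Position 6: "cc" => no
  Position 7: "cb" => no
  Position 8: "bc" => MATCH
  Position 9: "ca" => no
  Position 10: "ac" => no
  Position 11: "ca" => no
Total occurrences: 2

2


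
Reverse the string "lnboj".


Input: lnboj
Reading characters right to left:
  Position 4: 'j'
  Position 3: 'o'
  Position 2: 'b'
  Position 1: 'n'
  Position 0: 'l'
Reversed: jobnl

jobnl


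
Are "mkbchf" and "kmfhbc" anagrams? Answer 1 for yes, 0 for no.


Strings: "mkbchf", "kmfhbc"
Sorted first:  bcfhkm
Sorted second: bcfhkm
Sorted forms match => anagrams

1


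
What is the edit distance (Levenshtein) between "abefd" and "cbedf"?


Computing edit distance: "abefd" -> "cbedf"
DP table:
           c    b    e    d    f
      0    1    2    3    4    5
  a   1    1    2    3    4    5
  b   2    2    1    2    3    4
  e   3    3    2    1    2    3
  f   4    4    3    2    2    2
  d   5    5    4    3    2    3
Edit distance = dp[5][5] = 3

3


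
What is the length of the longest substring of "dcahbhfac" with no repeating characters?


Input: "dcahbhfac"
Sliding window (track last position of each char):
  Position 0 ('d'): window [0,0] length 1 -- new best
  Position 1 ('c'): window [0,1] length 2 -- new best
  Position 2 ('a'): window [0,2] length 3 -- new best
  Position 3 ('h'): window [0,3] length 4 -- new best
  Position 4 ('b'): window [0,4] length 5 -- new best
  Position 5 ('h'): repeat (last at 3), move window start to 4
  Position 5 ('h'): window [4,5] length 2
  Position 6 ('f'): window [4,6] length 3
  Position 7 ('a'): window [4,7] length 4
  Position 8 ('c'): window [4,8] length 5
Longest substring with no repeats: "dcahb" with length 5

5


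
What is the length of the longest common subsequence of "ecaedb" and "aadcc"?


LCS of "ecaedb" and "aadcc"
DP table:
           a    a    d    c    c
      0    0    0    0    0    0
  e   0    0    0    0    0    0
  c   0    0    0    0    1    1
  a   0    1    1    1    1    1
  e   0    1    1    1    1    1
  d   0    1    1    2    2    2
  b   0    1    1    2    2    2
LCS length = dp[6][5] = 2

2


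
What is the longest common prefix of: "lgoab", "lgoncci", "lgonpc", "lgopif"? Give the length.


Words: lgoab, lgoncci, lgonpc, lgopif
  Position 0: all 'l' => match
  Position 1: all 'g' => match
  Position 2: all 'o' => match
  Position 3: ('a', 'n', 'n', 'p') => mismatch, stop
LCP = "lgo" (length 3)

3


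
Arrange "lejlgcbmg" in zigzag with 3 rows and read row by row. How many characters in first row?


Zigzag "lejlgcbmg" into 3 rows:
Placing characters:
  'l' => row 0
  'e' => row 1
  'j' => row 2
  'l' => row 1
  'g' => row 0
  'c' => row 1
  'b' => row 2
  'm' => row 1
  'g' => row 0
Rows:
  Row 0: "lgg"
  Row 1: "elcm"
  Row 2: "jb"
First row length: 3

3


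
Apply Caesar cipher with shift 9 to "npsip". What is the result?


Caesar cipher: shift "npsip" by 9
  'n' (pos 13) + 9 = pos 22 = 'w'
  'p' (pos 15) + 9 = pos 24 = 'y'
  's' (pos 18) + 9 = pos 1 = 'b'
  'i' (pos 8) + 9 = pos 17 = 'r'
  'p' (pos 15) + 9 = pos 24 = 'y'
Result: wybry

wybry


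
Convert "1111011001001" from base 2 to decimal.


Input: "1111011001001" in base 2
Positional expansion:
  Digit '1' (value 1) x 2^12 = 4096
  Digit '1' (value 1) x 2^11 = 2048
  Digit '1' (value 1) x 2^10 = 1024
  Digit '1' (value 1) x 2^9 = 512
  Digit '0' (value 0) x 2^8 = 0
  Digit '1' (value 1) x 2^7 = 128
  Digit '1' (value 1) x 2^6 = 64
  Digit '0' (value 0) x 2^5 = 0
  Digit '0' (value 0) x 2^4 = 0
  Digit '1' (value 1) x 2^3 = 8
  Digit '0' (value 0) x 2^2 = 0
  Digit '0' (value 0) x 2^1 = 0
  Digit '1' (value 1) x 2^0 = 1
Sum = 7881

7881


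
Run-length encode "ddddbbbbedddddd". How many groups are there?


Input: ddddbbbbedddddd
Scanning for consecutive runs:
  Group 1: 'd' x 4 (positions 0-3)
  Group 2: 'b' x 4 (positions 4-7)
  Group 3: 'e' x 1 (positions 8-8)
  Group 4: 'd' x 6 (positions 9-14)
Total groups: 4

4


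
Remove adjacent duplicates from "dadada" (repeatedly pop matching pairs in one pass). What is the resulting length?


Input: dadada
Stack-based adjacent duplicate removal:
  Read 'd': push. Stack: d
  Read 'a': push. Stack: da
  Read 'd': push. Stack: dad
  Read 'a': push. Stack: dada
  Read 'd': push. Stack: dadad
  Read 'a': push. Stack: dadada
Final stack: "dadada" (length 6)

6


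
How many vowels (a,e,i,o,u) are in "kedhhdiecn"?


Input: kedhhdiecn
Checking each character:
  'k' at position 0: consonant
  'e' at position 1: vowel (running total: 1)
  'd' at position 2: consonant
  'h' at position 3: consonant
  'h' at position 4: consonant
  'd' at position 5: consonant
  'i' at position 6: vowel (running total: 2)
  'e' at position 7: vowel (running total: 3)
  'c' at position 8: consonant
  'n' at position 9: consonant
Total vowels: 3

3


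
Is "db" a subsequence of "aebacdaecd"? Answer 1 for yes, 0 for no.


Check if "db" is a subsequence of "aebacdaecd"
Greedy scan:
  Position 0 ('a'): no match needed
  Position 1 ('e'): no match needed
  Position 2 ('b'): no match needed
  Position 3 ('a'): no match needed
  Position 4 ('c'): no match needed
  Position 5 ('d'): matches sub[0] = 'd'
  Position 6 ('a'): no match needed
  Position 7 ('e'): no match needed
  Position 8 ('c'): no match needed
  Position 9 ('d'): no match needed
Only matched 1/2 characters => not a subsequence

0


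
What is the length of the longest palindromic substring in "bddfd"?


Input: "bddfd"
Checking substrings for palindromes:
  [2:5] "dfd" (len 3) => palindrome
  [1:3] "dd" (len 2) => palindrome
Longest palindromic substring: "dfd" with length 3

3


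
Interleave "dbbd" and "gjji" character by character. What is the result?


Interleaving "dbbd" and "gjji":
  Position 0: 'd' from first, 'g' from second => "dg"
  Position 1: 'b' from first, 'j' from second => "bj"
  Position 2: 'b' from first, 'j' from second => "bj"
  Position 3: 'd' from first, 'i' from second => "di"
Result: dgbjbjdi

dgbjbjdi


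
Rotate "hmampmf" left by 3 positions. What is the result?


Input: "hmampmf", rotate left by 3
First 3 characters: "hma"
Remaining characters: "mpmf"
Concatenate remaining + first: "mpmf" + "hma" = "mpmfhma"

mpmfhma


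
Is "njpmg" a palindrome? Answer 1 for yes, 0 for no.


Input: njpmg
Reversed: gmpjn
  Compare pos 0 ('n') with pos 4 ('g'): MISMATCH
  Compare pos 1 ('j') with pos 3 ('m'): MISMATCH
Result: not a palindrome

0


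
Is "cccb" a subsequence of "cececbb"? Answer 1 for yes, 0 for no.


Check if "cccb" is a subsequence of "cececbb"
Greedy scan:
  Position 0 ('c'): matches sub[0] = 'c'
  Position 1 ('e'): no match needed
  Position 2 ('c'): matches sub[1] = 'c'
  Position 3 ('e'): no match needed
  Position 4 ('c'): matches sub[2] = 'c'
  Position 5 ('b'): matches sub[3] = 'b'
  Position 6 ('b'): no match needed
All 4 characters matched => is a subsequence

1


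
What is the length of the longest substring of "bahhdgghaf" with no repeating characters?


Input: "bahhdgghaf"
Sliding window (track last position of each char):
  Position 0 ('b'): window [0,0] length 1 -- new best
  Position 1 ('a'): window [0,1] length 2 -- new best
  Position 2 ('h'): window [0,2] length 3 -- new best
  Position 3 ('h'): repeat (last at 2), move window start to 3
  Position 3 ('h'): window [3,3] length 1
  Position 4 ('d'): window [3,4] length 2
  Position 5 ('g'): window [3,5] length 3
  Position 6 ('g'): repeat (last at 5), move window start to 6
  Position 6 ('g'): window [6,6] length 1
  Position 7 ('h'): window [6,7] length 2
  Position 8 ('a'): window [6,8] length 3
  Position 9 ('f'): window [6,9] length 4 -- new best
Longest substring with no repeats: "ghaf" with length 4

4


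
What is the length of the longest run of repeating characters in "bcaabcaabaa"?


Input: "bcaabcaabaa"
Scanning for longest run:
  Position 1 ('c'): new char, reset run to 1
  Position 2 ('a'): new char, reset run to 1
  Position 3 ('a'): continues run of 'a', length=2
  Position 4 ('b'): new char, reset run to 1
  Position 5 ('c'): new char, reset run to 1
  Position 6 ('a'): new char, reset run to 1
  Position 7 ('a'): continues run of 'a', length=2
  Position 8 ('b'): new char, reset run to 1
  Position 9 ('a'): new char, reset run to 1
  Position 10 ('a'): continues run of 'a', length=2
Longest run: 'a' with length 2

2


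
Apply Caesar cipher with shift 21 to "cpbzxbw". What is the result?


Caesar cipher: shift "cpbzxbw" by 21
  'c' (pos 2) + 21 = pos 23 = 'x'
  'p' (pos 15) + 21 = pos 10 = 'k'
  'b' (pos 1) + 21 = pos 22 = 'w'
  'z' (pos 25) + 21 = pos 20 = 'u'
  'x' (pos 23) + 21 = pos 18 = 's'
  'b' (pos 1) + 21 = pos 22 = 'w'
  'w' (pos 22) + 21 = pos 17 = 'r'
Result: xkwuswr

xkwuswr


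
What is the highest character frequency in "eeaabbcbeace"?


Input: eeaabbcbeace
Character counts:
  'a': 3
  'b': 3
  'c': 2
  'e': 4
Maximum frequency: 4

4


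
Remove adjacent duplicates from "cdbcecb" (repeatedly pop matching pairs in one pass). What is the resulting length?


Input: cdbcecb
Stack-based adjacent duplicate removal:
  Read 'c': push. Stack: c
  Read 'd': push. Stack: cd
  Read 'b': push. Stack: cdb
  Read 'c': push. Stack: cdbc
  Read 'e': push. Stack: cdbce
  Read 'c': push. Stack: cdbcec
  Read 'b': push. Stack: cdbcecb
Final stack: "cdbcecb" (length 7)

7


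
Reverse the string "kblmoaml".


Input: kblmoaml
Reading characters right to left:
  Position 7: 'l'
  Position 6: 'm'
  Position 5: 'a'
  Position 4: 'o'
  Position 3: 'm'
  Position 2: 'l'
  Position 1: 'b'
  Position 0: 'k'
Reversed: lmaomlbk

lmaomlbk


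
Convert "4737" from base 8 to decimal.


Input: "4737" in base 8
Positional expansion:
  Digit '4' (value 4) x 8^3 = 2048
  Digit '7' (value 7) x 8^2 = 448
  Digit '3' (value 3) x 8^1 = 24
  Digit '7' (value 7) x 8^0 = 7
Sum = 2527

2527


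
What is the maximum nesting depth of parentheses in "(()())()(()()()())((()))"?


Input: "(()())()(()()()())((()))"
Tracking depth:
  Position 0 '(': depth becomes 1
  Position 1 '(': depth becomes 2
  Position 2 ')': depth becomes 1
  Position 3 '(': depth becomes 2
  Position 4 ')': depth becomes 1
  Position 5 ')': depth becomes 0
  Position 6 '(': depth becomes 1
  Position 7 ')': depth becomes 0
  Position 8 '(': depth becomes 1
  Position 9 '(': depth becomes 2
  Position 10 ')': depth becomes 1
  Position 11 '(': depth becomes 2
  Position 12 ')': depth becomes 1
  Position 13 '(': depth becomes 2
  Position 14 ')': depth becomes 1
  Position 15 '(': depth becomes 2
  Position 16 ')': depth becomes 1
  Position 17 ')': depth becomes 0
  Position 18 '(': depth becomes 1
  Position 19 '(': depth becomes 2
  Position 20 '(': depth becomes 3
  Position 21 ')': depth becomes 2
  Position 22 ')': depth becomes 1
  Position 23 ')': depth becomes 0
Maximum depth reached: 3

3


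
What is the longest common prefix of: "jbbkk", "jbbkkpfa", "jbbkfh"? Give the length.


Words: jbbkk, jbbkkpfa, jbbkfh
  Position 0: all 'j' => match
  Position 1: all 'b' => match
  Position 2: all 'b' => match
  Position 3: all 'k' => match
  Position 4: ('k', 'k', 'f') => mismatch, stop
LCP = "jbbk" (length 4)

4


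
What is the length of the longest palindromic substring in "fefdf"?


Input: "fefdf"
Checking substrings for palindromes:
  [0:3] "fef" (len 3) => palindrome
  [2:5] "fdf" (len 3) => palindrome
Longest palindromic substring: "fef" with length 3

3


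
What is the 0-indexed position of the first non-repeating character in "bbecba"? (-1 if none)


Input: bbecba
Character frequencies:
  'a': 1
  'b': 3
  'c': 1
  'e': 1
Scanning left to right for freq == 1:
  Position 0 ('b'): freq=3, skip
  Position 1 ('b'): freq=3, skip
  Position 2 ('e'): unique! => answer = 2

2


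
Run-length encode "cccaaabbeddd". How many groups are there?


Input: cccaaabbeddd
Scanning for consecutive runs:
  Group 1: 'c' x 3 (positions 0-2)
  Group 2: 'a' x 3 (positions 3-5)
  Group 3: 'b' x 2 (positions 6-7)
  Group 4: 'e' x 1 (positions 8-8)
  Group 5: 'd' x 3 (positions 9-11)
Total groups: 5

5


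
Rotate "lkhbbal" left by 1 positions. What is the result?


Input: "lkhbbal", rotate left by 1
First 1 characters: "l"
Remaining characters: "khbbal"
Concatenate remaining + first: "khbbal" + "l" = "khbball"

khbball


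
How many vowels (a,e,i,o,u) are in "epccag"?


Input: epccag
Checking each character:
  'e' at position 0: vowel (running total: 1)
  'p' at position 1: consonant
  'c' at position 2: consonant
  'c' at position 3: consonant
  'a' at position 4: vowel (running total: 2)
  'g' at position 5: consonant
Total vowels: 2

2


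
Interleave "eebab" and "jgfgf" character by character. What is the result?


Interleaving "eebab" and "jgfgf":
  Position 0: 'e' from first, 'j' from second => "ej"
  Position 1: 'e' from first, 'g' from second => "eg"
  Position 2: 'b' from first, 'f' from second => "bf"
  Position 3: 'a' from first, 'g' from second => "ag"
  Position 4: 'b' from first, 'f' from second => "bf"
Result: ejegbfagbf

ejegbfagbf


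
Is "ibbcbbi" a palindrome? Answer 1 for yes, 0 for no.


Input: ibbcbbi
Reversed: ibbcbbi
  Compare pos 0 ('i') with pos 6 ('i'): match
  Compare pos 1 ('b') with pos 5 ('b'): match
  Compare pos 2 ('b') with pos 4 ('b'): match
Result: palindrome

1


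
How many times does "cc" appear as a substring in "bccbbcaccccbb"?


Searching for "cc" in "bccbbcaccccbb"
Scanning each position:
  Position 0: "bc" => no
  Position 1: "cc" => MATCH
  Position 2: "cb" => no
  Position 3: "bb" => no
  Position 4: "bc" => no
  Position 5: "ca" => no
  Position 6: "ac" => no
  Position 7: "cc" => MATCH
  Position 8: "cc" => MATCH
  Position 9: "cc" => MATCH
  Position 10: "cb" => no
  Position 11: "bb" => no
Total occurrences: 4

4


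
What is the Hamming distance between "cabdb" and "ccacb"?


Comparing "cabdb" and "ccacb" position by position:
  Position 0: 'c' vs 'c' => same
  Position 1: 'a' vs 'c' => differ
  Position 2: 'b' vs 'a' => differ
  Position 3: 'd' vs 'c' => differ
  Position 4: 'b' vs 'b' => same
Total differences (Hamming distance): 3

3


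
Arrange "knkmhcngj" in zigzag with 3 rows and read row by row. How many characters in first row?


Zigzag "knkmhcngj" into 3 rows:
Placing characters:
  'k' => row 0
  'n' => row 1
  'k' => row 2
  'm' => row 1
  'h' => row 0
  'c' => row 1
  'n' => row 2
  'g' => row 1
  'j' => row 0
Rows:
  Row 0: "khj"
  Row 1: "nmcg"
  Row 2: "kn"
First row length: 3

3


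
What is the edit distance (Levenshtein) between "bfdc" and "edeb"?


Computing edit distance: "bfdc" -> "edeb"
DP table:
           e    d    e    b
      0    1    2    3    4
  b   1    1    2    3    3
  f   2    2    2    3    4
  d   3    3    2    3    4
  c   4    4    3    3    4
Edit distance = dp[4][4] = 4

4


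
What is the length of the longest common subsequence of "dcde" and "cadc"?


LCS of "dcde" and "cadc"
DP table:
           c    a    d    c
      0    0    0    0    0
  d   0    0    0    1    1
  c   0    1    1    1    2
  d   0    1    1    2    2
  e   0    1    1    2    2
LCS length = dp[4][4] = 2

2


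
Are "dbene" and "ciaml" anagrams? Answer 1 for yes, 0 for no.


Strings: "dbene", "ciaml"
Sorted first:  bdeen
Sorted second: acilm
Differ at position 0: 'b' vs 'a' => not anagrams

0


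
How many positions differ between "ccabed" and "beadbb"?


Comparing "ccabed" and "beadbb" position by position:
  Position 0: 'c' vs 'b' => DIFFER
  Position 1: 'c' vs 'e' => DIFFER
  Position 2: 'a' vs 'a' => same
  Position 3: 'b' vs 'd' => DIFFER
  Position 4: 'e' vs 'b' => DIFFER
  Position 5: 'd' vs 'b' => DIFFER
Positions that differ: 5

5


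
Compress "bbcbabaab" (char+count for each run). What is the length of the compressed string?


Input: bbcbabaab
Runs:
  'b' x 2 => "b2"
  'c' x 1 => "c1"
  'b' x 1 => "b1"
  'a' x 1 => "a1"
  'b' x 1 => "b1"
  'a' x 2 => "a2"
  'b' x 1 => "b1"
Compressed: "b2c1b1a1b1a2b1"
Compressed length: 14

14


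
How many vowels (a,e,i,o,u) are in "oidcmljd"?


Input: oidcmljd
Checking each character:
  'o' at position 0: vowel (running total: 1)
  'i' at position 1: vowel (running total: 2)
  'd' at position 2: consonant
  'c' at position 3: consonant
  'm' at position 4: consonant
  'l' at position 5: consonant
  'j' at position 6: consonant
  'd' at position 7: consonant
Total vowels: 2

2


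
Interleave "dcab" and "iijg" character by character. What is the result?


Interleaving "dcab" and "iijg":
  Position 0: 'd' from first, 'i' from second => "di"
  Position 1: 'c' from first, 'i' from second => "ci"
  Position 2: 'a' from first, 'j' from second => "aj"
  Position 3: 'b' from first, 'g' from second => "bg"
Result: diciajbg

diciajbg


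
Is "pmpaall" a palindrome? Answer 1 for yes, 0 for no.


Input: pmpaall
Reversed: llaapmp
  Compare pos 0 ('p') with pos 6 ('l'): MISMATCH
  Compare pos 1 ('m') with pos 5 ('l'): MISMATCH
  Compare pos 2 ('p') with pos 4 ('a'): MISMATCH
Result: not a palindrome

0


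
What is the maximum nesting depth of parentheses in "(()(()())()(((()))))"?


Input: "(()(()())()(((()))))"
Tracking depth:
  Position 0 '(': depth becomes 1
  Position 1 '(': depth becomes 2
  Position 2 ')': depth becomes 1
  Position 3 '(': depth becomes 2
  Position 4 '(': depth becomes 3
  Position 5 ')': depth becomes 2
  Position 6 '(': depth becomes 3
  Position 7 ')': depth becomes 2
  Position 8 ')': depth becomes 1
  Position 9 '(': depth becomes 2
  Position 10 ')': depth becomes 1
  Position 11 '(': depth becomes 2
  Position 12 '(': depth becomes 3
  Position 13 '(': depth becomes 4
  Position 14 '(': depth becomes 5
  Position 15 ')': depth becomes 4
  Position 16 ')': depth becomes 3
  Position 17 ')': depth becomes 2
  Position 18 ')': depth becomes 1
  Position 19 ')': depth becomes 0
Maximum depth reached: 5

5


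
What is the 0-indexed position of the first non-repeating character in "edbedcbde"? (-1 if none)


Input: edbedcbde
Character frequencies:
  'b': 2
  'c': 1
  'd': 3
  'e': 3
Scanning left to right for freq == 1:
  Position 0 ('e'): freq=3, skip
  Position 1 ('d'): freq=3, skip
  Position 2 ('b'): freq=2, skip
  Position 3 ('e'): freq=3, skip
  Position 4 ('d'): freq=3, skip
  Position 5 ('c'): unique! => answer = 5

5


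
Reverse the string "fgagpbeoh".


Input: fgagpbeoh
Reading characters right to left:
  Position 8: 'h'
  Position 7: 'o'
  Position 6: 'e'
  Position 5: 'b'
  Position 4: 'p'
  Position 3: 'g'
  Position 2: 'a'
  Position 1: 'g'
  Position 0: 'f'
Reversed: hoebpgagf

hoebpgagf


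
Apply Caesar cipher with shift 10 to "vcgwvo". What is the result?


Caesar cipher: shift "vcgwvo" by 10
  'v' (pos 21) + 10 = pos 5 = 'f'
  'c' (pos 2) + 10 = pos 12 = 'm'
  'g' (pos 6) + 10 = pos 16 = 'q'
  'w' (pos 22) + 10 = pos 6 = 'g'
  'v' (pos 21) + 10 = pos 5 = 'f'
  'o' (pos 14) + 10 = pos 24 = 'y'
Result: fmqgfy

fmqgfy


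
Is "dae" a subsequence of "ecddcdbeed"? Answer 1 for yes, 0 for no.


Check if "dae" is a subsequence of "ecddcdbeed"
Greedy scan:
  Position 0 ('e'): no match needed
  Position 1 ('c'): no match needed
  Position 2 ('d'): matches sub[0] = 'd'
  Position 3 ('d'): no match needed
  Position 4 ('c'): no match needed
  Position 5 ('d'): no match needed
  Position 6 ('b'): no match needed
  Position 7 ('e'): no match needed
  Position 8 ('e'): no match needed
  Position 9 ('d'): no match needed
Only matched 1/3 characters => not a subsequence

0


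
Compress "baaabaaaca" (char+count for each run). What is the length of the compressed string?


Input: baaabaaaca
Runs:
  'b' x 1 => "b1"
  'a' x 3 => "a3"
  'b' x 1 => "b1"
  'a' x 3 => "a3"
  'c' x 1 => "c1"
  'a' x 1 => "a1"
Compressed: "b1a3b1a3c1a1"
Compressed length: 12

12


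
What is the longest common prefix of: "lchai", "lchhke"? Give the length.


Words: lchai, lchhke
  Position 0: all 'l' => match
  Position 1: all 'c' => match
  Position 2: all 'h' => match
  Position 3: ('a', 'h') => mismatch, stop
LCP = "lch" (length 3)

3


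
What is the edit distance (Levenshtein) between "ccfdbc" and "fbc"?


Computing edit distance: "ccfdbc" -> "fbc"
DP table:
           f    b    c
      0    1    2    3
  c   1    1    2    2
  c   2    2    2    2
  f   3    2    3    3
  d   4    3    3    4
  b   5    4    3    4
  c   6    5    4    3
Edit distance = dp[6][3] = 3

3
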